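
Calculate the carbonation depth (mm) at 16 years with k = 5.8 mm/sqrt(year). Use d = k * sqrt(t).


depth = k * sqrt(t)
= 5.8 * sqrt(16)
= 23.2 mm

23.2


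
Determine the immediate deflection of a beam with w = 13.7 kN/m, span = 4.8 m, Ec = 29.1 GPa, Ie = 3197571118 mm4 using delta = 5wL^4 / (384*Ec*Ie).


Convert: L = 4.8 m = 4800 mm, Ec = 29.1 GPa = 29100 MPa
delta = 5 * 13.7 * 4800^4 / (384 * 29100 * 3197571118)
= 1.02 mm

1.02


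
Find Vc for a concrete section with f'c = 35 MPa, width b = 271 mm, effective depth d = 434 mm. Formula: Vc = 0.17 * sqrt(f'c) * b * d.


Vc = 0.17 * sqrt(35) * 271 * 434 / 1000
= 118.29 kN

118.29


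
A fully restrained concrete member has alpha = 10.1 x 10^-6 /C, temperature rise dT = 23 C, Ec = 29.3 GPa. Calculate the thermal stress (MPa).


sigma = alpha * dT * Ec
= 10.1e-6 * 23 * 29.3 * 1000
= 6.806 MPa

6.806


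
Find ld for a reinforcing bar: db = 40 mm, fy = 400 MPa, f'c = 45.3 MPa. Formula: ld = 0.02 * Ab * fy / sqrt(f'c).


Ab = pi * 40^2 / 4 = 1256.637 mm2
ld = 0.02 * 1256.637 * 400 / sqrt(45.3)
= 1493.7 mm

1493.7


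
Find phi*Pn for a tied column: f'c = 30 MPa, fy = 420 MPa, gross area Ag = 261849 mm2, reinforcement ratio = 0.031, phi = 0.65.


Ast = rho * Ag = 0.031 * 261849 = 8117.319 mm2
phi*Pn = 0.65 * 0.80 * (0.85 * 30 * (261849 - 8117.319) + 420 * 8117.319) / 1000
= 5137.3 kN

5137.3


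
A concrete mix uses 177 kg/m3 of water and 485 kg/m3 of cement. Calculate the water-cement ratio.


w/c = water / cement
w/c = 177 / 485 = 0.365

0.365


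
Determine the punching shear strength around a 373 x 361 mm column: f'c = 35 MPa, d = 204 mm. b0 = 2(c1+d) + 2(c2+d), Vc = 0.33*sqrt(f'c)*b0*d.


b0 = 2*(373 + 204) + 2*(361 + 204) = 2284 mm
Vc = 0.33 * sqrt(35) * 2284 * 204 / 1000
= 909.65 kN

909.65


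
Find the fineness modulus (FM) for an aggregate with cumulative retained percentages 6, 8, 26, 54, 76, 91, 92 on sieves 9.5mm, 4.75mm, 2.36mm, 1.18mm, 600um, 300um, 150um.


FM = sum(cumulative % retained) / 100
= 353 / 100
= 3.53

3.53


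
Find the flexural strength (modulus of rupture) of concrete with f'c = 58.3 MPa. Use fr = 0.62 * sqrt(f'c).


fr = 0.62 * sqrt(58.3)
= 4.734 MPa

4.734


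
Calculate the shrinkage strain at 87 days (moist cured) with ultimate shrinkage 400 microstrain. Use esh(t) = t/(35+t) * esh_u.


esh(87) = 87 / (35 + 87) * 400
= 87 / 122 * 400
= 285.2 microstrain

285.2


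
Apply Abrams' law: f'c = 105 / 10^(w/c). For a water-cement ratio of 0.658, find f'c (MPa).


f'c = 105 / 10^0.658
= 105 / 4.55
= 23.08 MPa

23.08


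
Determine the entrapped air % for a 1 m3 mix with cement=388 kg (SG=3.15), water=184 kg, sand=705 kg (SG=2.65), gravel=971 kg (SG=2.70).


Vol cement = 388 / (3.15 * 1000) = 0.123175 m3
Vol water = 184 / 1000 = 0.184 m3
Vol sand = 705 / (2.65 * 1000) = 0.266038 m3
Vol gravel = 971 / (2.70 * 1000) = 0.35963 m3
Total solid + water volume = 0.932842 m3
Air = (1 - 0.932842) * 100 = 6.72%

6.72


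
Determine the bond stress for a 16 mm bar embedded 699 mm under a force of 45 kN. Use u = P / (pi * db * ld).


u = P / (pi * db * ld)
= 45 * 1000 / (pi * 16 * 699)
= 1.281 MPa

1.281


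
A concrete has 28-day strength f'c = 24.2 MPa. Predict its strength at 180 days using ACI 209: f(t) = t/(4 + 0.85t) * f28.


f(180) = 180 / (4 + 0.85 * 180) * 24.2
= 180 / 157.0 * 24.2
= 27.75 MPa

27.75


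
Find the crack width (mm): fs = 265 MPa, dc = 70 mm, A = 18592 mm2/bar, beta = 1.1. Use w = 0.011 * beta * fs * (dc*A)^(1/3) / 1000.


w = 0.011 * beta * fs * (dc * A)^(1/3) / 1000
= 0.011 * 1.1 * 265 * (70 * 18592)^(1/3) / 1000
= 0.35 mm

0.35


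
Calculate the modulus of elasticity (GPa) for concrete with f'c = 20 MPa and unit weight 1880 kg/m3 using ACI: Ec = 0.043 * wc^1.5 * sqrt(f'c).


Ec = 0.043 * 1880^1.5 * sqrt(20) / 1000
= 15.68 GPa

15.68


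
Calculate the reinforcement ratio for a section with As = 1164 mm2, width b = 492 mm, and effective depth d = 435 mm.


rho = As / (b * d)
= 1164 / (492 * 435)
= 0.0054

0.0054


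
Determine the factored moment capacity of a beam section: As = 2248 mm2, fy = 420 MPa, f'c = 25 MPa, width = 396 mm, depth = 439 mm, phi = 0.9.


a = As * fy / (0.85 * f'c * b)
= 2248 * 420 / (0.85 * 25 * 396)
= 112.1996 mm
Mn = As * fy * (d - a/2) / 10^6
= 361.519 kN-m
phi*Mn = 0.9 * 361.519 = 325.37 kN-m

325.37


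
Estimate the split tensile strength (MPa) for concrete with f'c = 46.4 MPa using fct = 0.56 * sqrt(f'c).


fct = 0.56 * sqrt(46.4)
= 0.56 * 6.812
= 3.815 MPa

3.815


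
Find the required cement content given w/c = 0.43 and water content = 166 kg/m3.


Cement = water / (w/c)
= 166 / 0.43
= 386.0 kg/m3

386.0


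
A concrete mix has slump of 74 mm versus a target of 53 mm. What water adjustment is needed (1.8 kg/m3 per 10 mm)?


Difference = 53 - 74 = -21 mm
Water adjustment = -21 * 1.8 / 10 = -3.8 kg/m3

-3.8


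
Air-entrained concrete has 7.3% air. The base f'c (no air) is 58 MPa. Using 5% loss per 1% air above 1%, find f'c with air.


Strength loss = (7.3 - 1) * 5 = 31.5%
f'c = 58 * (1 - 31.5/100)
= 39.73 MPa

39.73


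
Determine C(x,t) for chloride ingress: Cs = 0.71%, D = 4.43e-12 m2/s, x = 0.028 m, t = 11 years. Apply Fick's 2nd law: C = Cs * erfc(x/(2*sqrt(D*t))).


t_seconds = 11 * 365.25 * 24 * 3600 = 347133600.0 s
arg = 0.028 / (2 * sqrt(4.43e-12 * 347133600.0))
= 0.357
erfc(0.357) = 0.6136
C = 0.71 * 0.6136 = 0.4357%

0.4357


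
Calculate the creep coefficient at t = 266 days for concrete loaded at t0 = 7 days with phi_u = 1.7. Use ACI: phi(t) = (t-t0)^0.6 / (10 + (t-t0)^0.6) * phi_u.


dt = 266 - 7 = 259
phi = 259^0.6 / (10 + 259^0.6) * 1.7
= 1.253

1.253


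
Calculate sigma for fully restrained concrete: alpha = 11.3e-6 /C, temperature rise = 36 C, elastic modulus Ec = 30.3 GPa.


sigma = alpha * dT * Ec
= 11.3e-6 * 36 * 30.3 * 1000
= 12.326 MPa

12.326


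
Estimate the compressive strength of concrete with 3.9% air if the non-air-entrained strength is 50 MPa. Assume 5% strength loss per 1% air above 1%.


Strength loss = (3.9 - 1) * 5 = 14.5%
f'c = 50 * (1 - 14.5/100)
= 42.75 MPa

42.75


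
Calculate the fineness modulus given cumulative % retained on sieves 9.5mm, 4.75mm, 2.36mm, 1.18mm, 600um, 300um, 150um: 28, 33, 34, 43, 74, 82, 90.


FM = sum(cumulative % retained) / 100
= 384 / 100
= 3.84

3.84


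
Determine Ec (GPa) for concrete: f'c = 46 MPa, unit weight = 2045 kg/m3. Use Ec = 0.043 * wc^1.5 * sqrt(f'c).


Ec = 0.043 * 2045^1.5 * sqrt(46) / 1000
= 26.97 GPa

26.97


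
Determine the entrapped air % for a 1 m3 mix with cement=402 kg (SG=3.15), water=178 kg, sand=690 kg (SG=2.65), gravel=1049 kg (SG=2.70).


Vol cement = 402 / (3.15 * 1000) = 0.127619 m3
Vol water = 178 / 1000 = 0.178 m3
Vol sand = 690 / (2.65 * 1000) = 0.260377 m3
Vol gravel = 1049 / (2.70 * 1000) = 0.388519 m3
Total solid + water volume = 0.954515 m3
Air = (1 - 0.954515) * 100 = 4.55%

4.55


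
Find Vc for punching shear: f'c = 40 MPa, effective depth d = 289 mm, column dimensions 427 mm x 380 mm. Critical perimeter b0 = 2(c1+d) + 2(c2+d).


b0 = 2*(427 + 289) + 2*(380 + 289) = 2770 mm
Vc = 0.33 * sqrt(40) * 2770 * 289 / 1000
= 1670.79 kN

1670.79


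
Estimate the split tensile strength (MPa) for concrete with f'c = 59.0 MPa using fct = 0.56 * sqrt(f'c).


fct = 0.56 * sqrt(59.0)
= 0.56 * 7.681
= 4.301 MPa

4.301


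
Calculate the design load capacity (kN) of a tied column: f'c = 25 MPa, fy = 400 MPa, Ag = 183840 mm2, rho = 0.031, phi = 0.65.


Ast = rho * Ag = 0.031 * 183840 = 5699.04 mm2
phi*Pn = 0.65 * 0.80 * (0.85 * 25 * (183840 - 5699.04) + 400 * 5699.04) / 1000
= 3153.86 kN

3153.86


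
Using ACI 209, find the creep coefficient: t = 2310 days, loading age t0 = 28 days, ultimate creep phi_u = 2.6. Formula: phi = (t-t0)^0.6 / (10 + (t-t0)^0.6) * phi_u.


dt = 2310 - 28 = 2282
phi = 2282^0.6 / (10 + 2282^0.6) * 2.6
= 2.371

2.371


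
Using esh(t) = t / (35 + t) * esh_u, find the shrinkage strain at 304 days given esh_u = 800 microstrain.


esh(304) = 304 / (35 + 304) * 800
= 304 / 339 * 800
= 717.4 microstrain

717.4


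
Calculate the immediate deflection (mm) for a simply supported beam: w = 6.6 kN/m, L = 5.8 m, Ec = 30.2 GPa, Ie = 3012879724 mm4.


Convert: L = 5.8 m = 5800 mm, Ec = 30.2 GPa = 30200 MPa
delta = 5 * 6.6 * 5800^4 / (384 * 30200 * 3012879724)
= 1.07 mm

1.07


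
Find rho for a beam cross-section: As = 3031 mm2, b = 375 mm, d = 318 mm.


rho = As / (b * d)
= 3031 / (375 * 318)
= 0.0254

0.0254


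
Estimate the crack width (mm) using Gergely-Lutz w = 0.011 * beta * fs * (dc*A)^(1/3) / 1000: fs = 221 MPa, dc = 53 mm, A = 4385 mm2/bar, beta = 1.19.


w = 0.011 * beta * fs * (dc * A)^(1/3) / 1000
= 0.011 * 1.19 * 221 * (53 * 4385)^(1/3) / 1000
= 0.178 mm

0.178


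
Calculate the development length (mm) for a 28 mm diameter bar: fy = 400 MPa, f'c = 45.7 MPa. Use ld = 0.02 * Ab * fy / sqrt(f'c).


Ab = pi * 28^2 / 4 = 615.752 mm2
ld = 0.02 * 615.752 * 400 / sqrt(45.7)
= 728.7 mm

728.7


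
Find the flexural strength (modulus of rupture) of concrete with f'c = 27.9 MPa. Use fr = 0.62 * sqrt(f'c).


fr = 0.62 * sqrt(27.9)
= 3.275 MPa

3.275


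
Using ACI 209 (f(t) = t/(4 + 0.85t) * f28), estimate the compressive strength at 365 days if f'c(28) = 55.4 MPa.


f(365) = 365 / (4 + 0.85 * 365) * 55.4
= 365 / 314.25 * 55.4
= 64.35 MPa

64.35


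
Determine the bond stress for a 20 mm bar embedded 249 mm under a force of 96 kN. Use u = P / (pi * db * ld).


u = P / (pi * db * ld)
= 96 * 1000 / (pi * 20 * 249)
= 6.136 MPa

6.136


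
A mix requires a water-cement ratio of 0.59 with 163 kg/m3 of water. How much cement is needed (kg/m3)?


Cement = water / (w/c)
= 163 / 0.59
= 276.3 kg/m3

276.3


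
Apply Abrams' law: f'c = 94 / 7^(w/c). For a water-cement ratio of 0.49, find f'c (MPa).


f'c = 94 / 7^0.49
= 94 / 2.595
= 36.23 MPa

36.23


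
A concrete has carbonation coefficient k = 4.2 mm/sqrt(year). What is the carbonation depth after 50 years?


depth = k * sqrt(t)
= 4.2 * sqrt(50)
= 29.7 mm

29.7


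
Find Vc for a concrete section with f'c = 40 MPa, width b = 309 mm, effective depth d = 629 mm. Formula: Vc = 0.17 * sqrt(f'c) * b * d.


Vc = 0.17 * sqrt(40) * 309 * 629 / 1000
= 208.97 kN

208.97


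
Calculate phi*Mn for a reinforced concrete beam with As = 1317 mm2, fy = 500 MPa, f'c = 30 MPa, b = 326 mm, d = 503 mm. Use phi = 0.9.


a = As * fy / (0.85 * f'c * b)
= 1317 * 500 / (0.85 * 30 * 326)
= 79.2133 mm
Mn = As * fy * (d - a/2) / 10^6
= 305.1445 kN-m
phi*Mn = 0.9 * 305.1445 = 274.63 kN-m

274.63


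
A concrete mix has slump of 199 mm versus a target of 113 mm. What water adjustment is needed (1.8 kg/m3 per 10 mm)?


Difference = 113 - 199 = -86 mm
Water adjustment = -86 * 1.8 / 10 = -15.5 kg/m3

-15.5


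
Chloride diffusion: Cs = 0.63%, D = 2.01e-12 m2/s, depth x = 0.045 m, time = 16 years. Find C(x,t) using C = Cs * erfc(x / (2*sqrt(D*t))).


t_seconds = 16 * 365.25 * 24 * 3600 = 504921600.0 s
arg = 0.045 / (2 * sqrt(2.01e-12 * 504921600.0))
= 0.7063
erfc(0.7063) = 0.3179
C = 0.63 * 0.3179 = 0.2003%

0.2003


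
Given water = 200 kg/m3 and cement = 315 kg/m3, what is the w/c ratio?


w/c = water / cement
w/c = 200 / 315 = 0.635

0.635


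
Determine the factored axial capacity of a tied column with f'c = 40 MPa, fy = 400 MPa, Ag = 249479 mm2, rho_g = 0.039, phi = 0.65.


Ast = rho * Ag = 0.039 * 249479 = 9729.681 mm2
phi*Pn = 0.65 * 0.80 * (0.85 * 40 * (249479 - 9729.681) + 400 * 9729.681) / 1000
= 6262.54 kN

6262.54


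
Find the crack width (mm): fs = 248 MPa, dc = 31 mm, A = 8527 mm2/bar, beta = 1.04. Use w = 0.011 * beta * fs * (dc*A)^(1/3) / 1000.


w = 0.011 * beta * fs * (dc * A)^(1/3) / 1000
= 0.011 * 1.04 * 248 * (31 * 8527)^(1/3) / 1000
= 0.182 mm

0.182


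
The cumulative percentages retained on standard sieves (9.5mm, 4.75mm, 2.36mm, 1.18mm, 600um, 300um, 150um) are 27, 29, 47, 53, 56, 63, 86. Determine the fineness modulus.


FM = sum(cumulative % retained) / 100
= 361 / 100
= 3.61

3.61


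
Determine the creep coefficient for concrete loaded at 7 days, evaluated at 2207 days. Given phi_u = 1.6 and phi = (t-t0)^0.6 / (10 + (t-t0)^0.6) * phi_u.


dt = 2207 - 7 = 2200
phi = 2200^0.6 / (10 + 2200^0.6) * 1.6
= 1.456

1.456


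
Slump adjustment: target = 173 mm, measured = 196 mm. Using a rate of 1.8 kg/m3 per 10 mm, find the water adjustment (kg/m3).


Difference = 173 - 196 = -23 mm
Water adjustment = -23 * 1.8 / 10 = -4.1 kg/m3

-4.1


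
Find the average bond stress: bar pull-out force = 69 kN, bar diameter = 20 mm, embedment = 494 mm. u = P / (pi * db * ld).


u = P / (pi * db * ld)
= 69 * 1000 / (pi * 20 * 494)
= 2.223 MPa

2.223


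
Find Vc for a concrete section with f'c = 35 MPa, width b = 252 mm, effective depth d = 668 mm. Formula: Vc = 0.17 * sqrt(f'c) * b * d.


Vc = 0.17 * sqrt(35) * 252 * 668 / 1000
= 169.3 kN

169.3


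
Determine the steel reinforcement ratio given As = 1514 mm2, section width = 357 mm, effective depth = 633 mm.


rho = As / (b * d)
= 1514 / (357 * 633)
= 0.0067

0.0067


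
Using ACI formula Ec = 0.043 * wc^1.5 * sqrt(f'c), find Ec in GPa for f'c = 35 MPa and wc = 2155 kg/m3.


Ec = 0.043 * 2155^1.5 * sqrt(35) / 1000
= 25.45 GPa

25.45


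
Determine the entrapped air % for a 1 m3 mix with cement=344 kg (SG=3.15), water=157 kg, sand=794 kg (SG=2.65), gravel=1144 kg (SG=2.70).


Vol cement = 344 / (3.15 * 1000) = 0.109206 m3
Vol water = 157 / 1000 = 0.157 m3
Vol sand = 794 / (2.65 * 1000) = 0.299623 m3
Vol gravel = 1144 / (2.70 * 1000) = 0.423704 m3
Total solid + water volume = 0.989533 m3
Air = (1 - 0.989533) * 100 = 1.05%

1.05


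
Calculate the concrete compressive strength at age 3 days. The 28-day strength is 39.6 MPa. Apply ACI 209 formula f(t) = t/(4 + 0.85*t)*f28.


f(3) = 3 / (4 + 0.85 * 3) * 39.6
= 3 / 6.55 * 39.6
= 18.14 MPa

18.14


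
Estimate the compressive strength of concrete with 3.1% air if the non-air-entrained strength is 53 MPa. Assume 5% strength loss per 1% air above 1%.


Strength loss = (3.1 - 1) * 5 = 10.5%
f'c = 53 * (1 - 10.5/100)
= 47.44 MPa

47.44


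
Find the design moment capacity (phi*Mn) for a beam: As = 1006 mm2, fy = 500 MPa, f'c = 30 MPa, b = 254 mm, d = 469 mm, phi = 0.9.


a = As * fy / (0.85 * f'c * b)
= 1006 * 500 / (0.85 * 30 * 254)
= 77.6594 mm
Mn = As * fy * (d - a/2) / 10^6
= 216.3757 kN-m
phi*Mn = 0.9 * 216.3757 = 194.74 kN-m

194.74


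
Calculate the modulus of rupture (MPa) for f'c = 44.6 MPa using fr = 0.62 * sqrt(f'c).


fr = 0.62 * sqrt(44.6)
= 4.141 MPa

4.141


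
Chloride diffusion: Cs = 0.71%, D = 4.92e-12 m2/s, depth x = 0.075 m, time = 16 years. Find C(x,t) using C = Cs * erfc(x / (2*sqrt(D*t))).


t_seconds = 16 * 365.25 * 24 * 3600 = 504921600.0 s
arg = 0.075 / (2 * sqrt(4.92e-12 * 504921600.0))
= 0.7524
erfc(0.7524) = 0.2873
C = 0.71 * 0.2873 = 0.204%

0.204


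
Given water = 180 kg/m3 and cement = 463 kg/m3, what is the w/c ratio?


w/c = water / cement
w/c = 180 / 463 = 0.389

0.389


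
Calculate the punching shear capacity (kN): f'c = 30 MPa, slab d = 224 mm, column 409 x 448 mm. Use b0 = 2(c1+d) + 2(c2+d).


b0 = 2*(409 + 224) + 2*(448 + 224) = 2610 mm
Vc = 0.33 * sqrt(30) * 2610 * 224 / 1000
= 1056.73 kN

1056.73


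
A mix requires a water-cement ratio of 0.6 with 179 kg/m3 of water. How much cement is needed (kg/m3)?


Cement = water / (w/c)
= 179 / 0.6
= 298.3 kg/m3

298.3


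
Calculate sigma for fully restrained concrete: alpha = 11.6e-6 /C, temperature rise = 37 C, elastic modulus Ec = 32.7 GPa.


sigma = alpha * dT * Ec
= 11.6e-6 * 37 * 32.7 * 1000
= 14.035 MPa

14.035


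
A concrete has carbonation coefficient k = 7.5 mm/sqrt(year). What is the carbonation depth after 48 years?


depth = k * sqrt(t)
= 7.5 * sqrt(48)
= 51.96 mm

51.96


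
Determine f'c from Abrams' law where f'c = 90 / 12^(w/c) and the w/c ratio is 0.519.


f'c = 90 / 12^0.519
= 90 / 3.632
= 24.78 MPa

24.78


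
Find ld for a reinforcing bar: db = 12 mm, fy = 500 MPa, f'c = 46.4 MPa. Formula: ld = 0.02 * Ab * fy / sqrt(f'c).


Ab = pi * 12^2 / 4 = 113.097 mm2
ld = 0.02 * 113.097 * 500 / sqrt(46.4)
= 166.0 mm

166.0


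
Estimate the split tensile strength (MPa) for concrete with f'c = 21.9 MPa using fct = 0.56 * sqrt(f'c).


fct = 0.56 * sqrt(21.9)
= 0.56 * 4.68
= 2.621 MPa

2.621


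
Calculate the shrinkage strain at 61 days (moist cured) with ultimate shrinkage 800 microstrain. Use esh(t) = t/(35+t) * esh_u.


esh(61) = 61 / (35 + 61) * 800
= 61 / 96 * 800
= 508.3 microstrain

508.3


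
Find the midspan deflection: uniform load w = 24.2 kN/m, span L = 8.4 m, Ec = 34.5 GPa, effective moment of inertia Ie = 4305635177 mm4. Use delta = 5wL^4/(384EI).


Convert: L = 8.4 m = 8400 mm, Ec = 34.5 GPa = 34500 MPa
delta = 5 * 24.2 * 8400^4 / (384 * 34500 * 4305635177)
= 10.56 mm

10.56


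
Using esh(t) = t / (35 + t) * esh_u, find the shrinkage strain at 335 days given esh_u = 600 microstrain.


esh(335) = 335 / (35 + 335) * 600
= 335 / 370 * 600
= 543.2 microstrain

543.2


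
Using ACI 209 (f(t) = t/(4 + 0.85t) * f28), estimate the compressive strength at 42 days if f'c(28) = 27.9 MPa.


f(42) = 42 / (4 + 0.85 * 42) * 27.9
= 42 / 39.7 * 27.9
= 29.52 MPa

29.52


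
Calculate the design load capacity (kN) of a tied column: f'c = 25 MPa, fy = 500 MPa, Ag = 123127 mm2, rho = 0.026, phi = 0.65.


Ast = rho * Ag = 0.026 * 123127 = 3201.302 mm2
phi*Pn = 0.65 * 0.80 * (0.85 * 25 * (123127 - 3201.302) + 500 * 3201.302) / 1000
= 2157.52 kN

2157.52


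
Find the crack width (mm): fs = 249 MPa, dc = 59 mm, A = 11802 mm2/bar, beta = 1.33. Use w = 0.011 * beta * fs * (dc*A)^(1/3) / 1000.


w = 0.011 * beta * fs * (dc * A)^(1/3) / 1000
= 0.011 * 1.33 * 249 * (59 * 11802)^(1/3) / 1000
= 0.323 mm

0.323


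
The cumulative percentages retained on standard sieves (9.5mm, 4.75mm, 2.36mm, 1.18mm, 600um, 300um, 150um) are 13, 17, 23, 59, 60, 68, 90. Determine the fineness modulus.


FM = sum(cumulative % retained) / 100
= 330 / 100
= 3.3

3.3


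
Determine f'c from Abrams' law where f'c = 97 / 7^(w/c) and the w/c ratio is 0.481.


f'c = 97 / 7^0.481
= 97 / 2.55
= 38.04 MPa

38.04


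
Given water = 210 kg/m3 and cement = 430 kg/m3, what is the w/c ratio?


w/c = water / cement
w/c = 210 / 430 = 0.488

0.488


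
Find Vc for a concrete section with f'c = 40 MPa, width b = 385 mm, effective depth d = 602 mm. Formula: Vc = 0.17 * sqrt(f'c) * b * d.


Vc = 0.17 * sqrt(40) * 385 * 602 / 1000
= 249.19 kN

249.19


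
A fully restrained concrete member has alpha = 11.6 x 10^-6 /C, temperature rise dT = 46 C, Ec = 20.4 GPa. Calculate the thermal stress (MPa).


sigma = alpha * dT * Ec
= 11.6e-6 * 46 * 20.4 * 1000
= 10.885 MPa

10.885


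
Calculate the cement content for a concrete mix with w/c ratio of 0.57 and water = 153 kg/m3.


Cement = water / (w/c)
= 153 / 0.57
= 268.4 kg/m3

268.4


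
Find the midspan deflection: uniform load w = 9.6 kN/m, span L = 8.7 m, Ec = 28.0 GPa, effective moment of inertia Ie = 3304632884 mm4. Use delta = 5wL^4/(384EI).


Convert: L = 8.7 m = 8700 mm, Ec = 28.0 GPa = 28000 MPa
delta = 5 * 9.6 * 8700^4 / (384 * 28000 * 3304632884)
= 7.74 mm

7.74


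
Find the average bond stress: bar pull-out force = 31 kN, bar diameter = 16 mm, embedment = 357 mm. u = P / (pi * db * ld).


u = P / (pi * db * ld)
= 31 * 1000 / (pi * 16 * 357)
= 1.728 MPa

1.728


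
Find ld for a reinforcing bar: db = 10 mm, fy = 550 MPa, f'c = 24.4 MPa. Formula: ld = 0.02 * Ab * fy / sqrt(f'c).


Ab = pi * 10^2 / 4 = 78.54 mm2
ld = 0.02 * 78.54 * 550 / sqrt(24.4)
= 174.9 mm

174.9


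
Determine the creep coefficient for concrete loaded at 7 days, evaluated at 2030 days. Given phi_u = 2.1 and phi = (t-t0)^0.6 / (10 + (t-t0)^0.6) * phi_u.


dt = 2030 - 7 = 2023
phi = 2023^0.6 / (10 + 2023^0.6) * 2.1
= 1.902

1.902


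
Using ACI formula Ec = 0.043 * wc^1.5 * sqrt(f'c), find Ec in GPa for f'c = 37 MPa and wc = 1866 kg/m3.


Ec = 0.043 * 1866^1.5 * sqrt(37) / 1000
= 21.08 GPa

21.08


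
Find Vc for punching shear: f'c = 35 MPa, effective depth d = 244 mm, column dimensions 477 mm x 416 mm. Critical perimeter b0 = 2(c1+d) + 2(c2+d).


b0 = 2*(477 + 244) + 2*(416 + 244) = 2762 mm
Vc = 0.33 * sqrt(35) * 2762 * 244 / 1000
= 1315.71 kN

1315.71


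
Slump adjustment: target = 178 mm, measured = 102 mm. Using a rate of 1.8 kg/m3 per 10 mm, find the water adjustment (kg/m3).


Difference = 178 - 102 = 76 mm
Water adjustment = 76 * 1.8 / 10 = 13.7 kg/m3

13.7


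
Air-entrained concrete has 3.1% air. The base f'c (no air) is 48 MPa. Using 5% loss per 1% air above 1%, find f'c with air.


Strength loss = (3.1 - 1) * 5 = 10.5%
f'c = 48 * (1 - 10.5/100)
= 42.96 MPa

42.96


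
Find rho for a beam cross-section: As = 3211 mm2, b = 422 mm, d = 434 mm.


rho = As / (b * d)
= 3211 / (422 * 434)
= 0.0175

0.0175


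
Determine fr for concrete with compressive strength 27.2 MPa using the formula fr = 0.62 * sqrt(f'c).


fr = 0.62 * sqrt(27.2)
= 3.234 MPa

3.234


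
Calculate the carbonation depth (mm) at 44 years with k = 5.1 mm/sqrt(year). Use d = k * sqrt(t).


depth = k * sqrt(t)
= 5.1 * sqrt(44)
= 33.83 mm

33.83


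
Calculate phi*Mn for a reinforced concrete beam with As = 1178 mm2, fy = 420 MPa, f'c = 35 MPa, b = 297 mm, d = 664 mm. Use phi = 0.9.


a = As * fy / (0.85 * f'c * b)
= 1178 * 420 / (0.85 * 35 * 297)
= 55.9952 mm
Mn = As * fy * (d - a/2) / 10^6
= 314.6685 kN-m
phi*Mn = 0.9 * 314.6685 = 283.2 kN-m

283.2


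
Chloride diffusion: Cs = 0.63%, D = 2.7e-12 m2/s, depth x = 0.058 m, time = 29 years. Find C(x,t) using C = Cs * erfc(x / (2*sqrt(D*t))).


t_seconds = 29 * 365.25 * 24 * 3600 = 915170400.0 s
arg = 0.058 / (2 * sqrt(2.7e-12 * 915170400.0))
= 0.5834
erfc(0.5834) = 0.4093
C = 0.63 * 0.4093 = 0.2579%

0.2579


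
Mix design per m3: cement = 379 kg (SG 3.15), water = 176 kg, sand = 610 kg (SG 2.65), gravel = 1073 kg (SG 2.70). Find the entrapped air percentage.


Vol cement = 379 / (3.15 * 1000) = 0.120317 m3
Vol water = 176 / 1000 = 0.176 m3
Vol sand = 610 / (2.65 * 1000) = 0.230189 m3
Vol gravel = 1073 / (2.70 * 1000) = 0.397407 m3
Total solid + water volume = 0.923914 m3
Air = (1 - 0.923914) * 100 = 7.61%

7.61


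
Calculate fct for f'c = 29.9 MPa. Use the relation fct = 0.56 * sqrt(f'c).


fct = 0.56 * sqrt(29.9)
= 0.56 * 5.468
= 3.062 MPa

3.062


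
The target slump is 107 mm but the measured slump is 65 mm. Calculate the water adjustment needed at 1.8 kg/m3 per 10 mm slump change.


Difference = 107 - 65 = 42 mm
Water adjustment = 42 * 1.8 / 10 = 7.6 kg/m3

7.6


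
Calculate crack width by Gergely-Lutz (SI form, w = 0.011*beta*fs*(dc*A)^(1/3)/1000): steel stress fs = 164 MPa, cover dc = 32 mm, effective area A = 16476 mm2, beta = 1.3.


w = 0.011 * beta * fs * (dc * A)^(1/3) / 1000
= 0.011 * 1.3 * 164 * (32 * 16476)^(1/3) / 1000
= 0.189 mm

0.189


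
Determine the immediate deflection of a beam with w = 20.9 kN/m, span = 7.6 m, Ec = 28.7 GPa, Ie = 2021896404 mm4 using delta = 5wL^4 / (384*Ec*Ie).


Convert: L = 7.6 m = 7600 mm, Ec = 28.7 GPa = 28700 MPa
delta = 5 * 20.9 * 7600^4 / (384 * 28700 * 2021896404)
= 15.65 mm

15.65


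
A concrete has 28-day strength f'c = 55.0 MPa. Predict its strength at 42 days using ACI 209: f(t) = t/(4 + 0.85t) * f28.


f(42) = 42 / (4 + 0.85 * 42) * 55.0
= 42 / 39.7 * 55.0
= 58.19 MPa

58.19


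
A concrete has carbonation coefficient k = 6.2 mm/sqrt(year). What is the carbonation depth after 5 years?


depth = k * sqrt(t)
= 6.2 * sqrt(5)
= 13.86 mm

13.86


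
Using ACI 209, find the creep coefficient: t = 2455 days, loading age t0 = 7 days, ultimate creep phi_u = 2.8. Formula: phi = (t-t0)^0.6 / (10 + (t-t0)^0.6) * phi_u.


dt = 2455 - 7 = 2448
phi = 2448^0.6 / (10 + 2448^0.6) * 2.8
= 2.563

2.563


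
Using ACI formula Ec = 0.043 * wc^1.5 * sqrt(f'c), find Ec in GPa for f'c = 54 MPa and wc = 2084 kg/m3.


Ec = 0.043 * 2084^1.5 * sqrt(54) / 1000
= 30.06 GPa

30.06


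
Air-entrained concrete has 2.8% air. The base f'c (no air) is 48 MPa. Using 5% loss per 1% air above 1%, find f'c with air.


Strength loss = (2.8 - 1) * 5 = 9.0%
f'c = 48 * (1 - 9.0/100)
= 43.68 MPa

43.68


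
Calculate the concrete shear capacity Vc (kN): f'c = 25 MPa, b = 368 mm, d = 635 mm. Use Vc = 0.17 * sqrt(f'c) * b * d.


Vc = 0.17 * sqrt(25) * 368 * 635 / 1000
= 198.63 kN

198.63


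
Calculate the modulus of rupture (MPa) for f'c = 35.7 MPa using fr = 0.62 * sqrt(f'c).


fr = 0.62 * sqrt(35.7)
= 3.704 MPa

3.704


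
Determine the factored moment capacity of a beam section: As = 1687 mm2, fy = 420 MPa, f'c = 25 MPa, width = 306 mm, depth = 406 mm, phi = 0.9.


a = As * fy / (0.85 * f'c * b)
= 1687 * 420 / (0.85 * 25 * 306)
= 108.9642 mm
Mn = As * fy * (d - a/2) / 10^6
= 249.0645 kN-m
phi*Mn = 0.9 * 249.0645 = 224.16 kN-m

224.16


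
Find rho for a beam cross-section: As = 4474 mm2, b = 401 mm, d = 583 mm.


rho = As / (b * d)
= 4474 / (401 * 583)
= 0.0191

0.0191


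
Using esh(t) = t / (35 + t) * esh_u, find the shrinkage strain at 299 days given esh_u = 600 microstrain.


esh(299) = 299 / (35 + 299) * 600
= 299 / 334 * 600
= 537.1 microstrain

537.1


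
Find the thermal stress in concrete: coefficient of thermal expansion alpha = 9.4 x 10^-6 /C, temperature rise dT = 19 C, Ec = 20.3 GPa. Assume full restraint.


sigma = alpha * dT * Ec
= 9.4e-6 * 19 * 20.3 * 1000
= 3.626 MPa

3.626


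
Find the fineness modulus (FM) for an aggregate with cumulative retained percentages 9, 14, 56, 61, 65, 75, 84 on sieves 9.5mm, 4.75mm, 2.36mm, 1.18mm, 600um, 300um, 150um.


FM = sum(cumulative % retained) / 100
= 364 / 100
= 3.64

3.64


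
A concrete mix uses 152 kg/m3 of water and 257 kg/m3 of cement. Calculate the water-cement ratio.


w/c = water / cement
w/c = 152 / 257 = 0.591

0.591


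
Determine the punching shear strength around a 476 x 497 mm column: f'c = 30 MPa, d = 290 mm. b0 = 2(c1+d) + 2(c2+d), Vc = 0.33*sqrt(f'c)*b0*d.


b0 = 2*(476 + 290) + 2*(497 + 290) = 3106 mm
Vc = 0.33 * sqrt(30) * 3106 * 290 / 1000
= 1628.07 kN

1628.07


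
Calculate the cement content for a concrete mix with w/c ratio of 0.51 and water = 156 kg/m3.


Cement = water / (w/c)
= 156 / 0.51
= 305.9 kg/m3

305.9


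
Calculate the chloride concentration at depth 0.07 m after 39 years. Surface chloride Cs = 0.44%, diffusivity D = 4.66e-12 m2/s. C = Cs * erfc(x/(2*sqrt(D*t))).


t_seconds = 39 * 365.25 * 24 * 3600 = 1230746400.0 s
arg = 0.07 / (2 * sqrt(4.66e-12 * 1230746400.0))
= 0.4622
erfc(0.4622) = 0.5134
C = 0.44 * 0.5134 = 0.2259%

0.2259


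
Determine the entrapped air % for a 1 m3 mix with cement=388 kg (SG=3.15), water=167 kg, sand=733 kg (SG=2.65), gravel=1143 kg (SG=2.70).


Vol cement = 388 / (3.15 * 1000) = 0.123175 m3
Vol water = 167 / 1000 = 0.167 m3
Vol sand = 733 / (2.65 * 1000) = 0.276604 m3
Vol gravel = 1143 / (2.70 * 1000) = 0.423333 m3
Total solid + water volume = 0.990112 m3
Air = (1 - 0.990112) * 100 = 0.99%

0.99


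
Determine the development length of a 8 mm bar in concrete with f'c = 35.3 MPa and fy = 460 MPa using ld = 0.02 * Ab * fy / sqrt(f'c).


Ab = pi * 8^2 / 4 = 50.265 mm2
ld = 0.02 * 50.265 * 460 / sqrt(35.3)
= 77.8 mm

77.8


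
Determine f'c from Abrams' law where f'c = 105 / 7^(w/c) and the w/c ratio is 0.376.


f'c = 105 / 7^0.376
= 105 / 2.079
= 50.52 MPa

50.52


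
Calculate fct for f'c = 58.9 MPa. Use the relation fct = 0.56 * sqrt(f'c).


fct = 0.56 * sqrt(58.9)
= 0.56 * 7.675
= 4.298 MPa

4.298


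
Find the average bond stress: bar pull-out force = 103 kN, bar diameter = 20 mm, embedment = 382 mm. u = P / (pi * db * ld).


u = P / (pi * db * ld)
= 103 * 1000 / (pi * 20 * 382)
= 4.291 MPa

4.291


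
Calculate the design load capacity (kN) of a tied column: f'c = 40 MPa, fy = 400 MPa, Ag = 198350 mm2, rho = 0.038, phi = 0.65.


Ast = rho * Ag = 0.038 * 198350 = 7537.3 mm2
phi*Pn = 0.65 * 0.80 * (0.85 * 40 * (198350 - 7537.3) + 400 * 7537.3) / 1000
= 4941.33 kN

4941.33


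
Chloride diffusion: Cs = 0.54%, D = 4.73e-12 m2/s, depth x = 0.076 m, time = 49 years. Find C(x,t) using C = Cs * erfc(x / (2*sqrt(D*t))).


t_seconds = 49 * 365.25 * 24 * 3600 = 1546322400.0 s
arg = 0.076 / (2 * sqrt(4.73e-12 * 1546322400.0))
= 0.4443
erfc(0.4443) = 0.5298
C = 0.54 * 0.5298 = 0.2861%

0.2861


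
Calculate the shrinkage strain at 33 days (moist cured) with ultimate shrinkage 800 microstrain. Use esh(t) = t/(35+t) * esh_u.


esh(33) = 33 / (35 + 33) * 800
= 33 / 68 * 800
= 388.2 microstrain

388.2


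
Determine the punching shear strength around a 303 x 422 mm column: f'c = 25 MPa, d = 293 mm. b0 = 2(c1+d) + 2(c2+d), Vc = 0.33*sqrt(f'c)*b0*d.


b0 = 2*(303 + 293) + 2*(422 + 293) = 2622 mm
Vc = 0.33 * sqrt(25) * 2622 * 293 / 1000
= 1267.61 kN

1267.61


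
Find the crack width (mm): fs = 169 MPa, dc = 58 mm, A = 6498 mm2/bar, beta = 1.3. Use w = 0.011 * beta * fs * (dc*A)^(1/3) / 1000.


w = 0.011 * beta * fs * (dc * A)^(1/3) / 1000
= 0.011 * 1.3 * 169 * (58 * 6498)^(1/3) / 1000
= 0.175 mm

0.175


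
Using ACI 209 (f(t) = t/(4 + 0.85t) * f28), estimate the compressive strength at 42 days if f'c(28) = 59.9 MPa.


f(42) = 42 / (4 + 0.85 * 42) * 59.9
= 42 / 39.7 * 59.9
= 63.37 MPa

63.37


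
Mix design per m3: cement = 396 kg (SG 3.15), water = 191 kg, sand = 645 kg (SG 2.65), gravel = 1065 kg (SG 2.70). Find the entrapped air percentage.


Vol cement = 396 / (3.15 * 1000) = 0.125714 m3
Vol water = 191 / 1000 = 0.191 m3
Vol sand = 645 / (2.65 * 1000) = 0.243396 m3
Vol gravel = 1065 / (2.70 * 1000) = 0.394444 m3
Total solid + water volume = 0.954555 m3
Air = (1 - 0.954555) * 100 = 4.54%

4.54


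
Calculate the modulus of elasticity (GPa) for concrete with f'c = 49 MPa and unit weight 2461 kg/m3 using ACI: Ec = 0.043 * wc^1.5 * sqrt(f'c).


Ec = 0.043 * 2461^1.5 * sqrt(49) / 1000
= 36.75 GPa

36.75


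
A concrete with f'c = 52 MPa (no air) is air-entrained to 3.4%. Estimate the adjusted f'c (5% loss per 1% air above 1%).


Strength loss = (3.4 - 1) * 5 = 12.0%
f'c = 52 * (1 - 12.0/100)
= 45.76 MPa

45.76


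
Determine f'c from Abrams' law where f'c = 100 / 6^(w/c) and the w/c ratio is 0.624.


f'c = 100 / 6^0.624
= 100 / 3.059
= 32.69 MPa

32.69


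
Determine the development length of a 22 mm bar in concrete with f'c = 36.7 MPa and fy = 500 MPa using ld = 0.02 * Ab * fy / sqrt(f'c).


Ab = pi * 22^2 / 4 = 380.133 mm2
ld = 0.02 * 380.133 * 500 / sqrt(36.7)
= 627.5 mm

627.5


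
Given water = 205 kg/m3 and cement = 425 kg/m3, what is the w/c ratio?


w/c = water / cement
w/c = 205 / 425 = 0.482

0.482


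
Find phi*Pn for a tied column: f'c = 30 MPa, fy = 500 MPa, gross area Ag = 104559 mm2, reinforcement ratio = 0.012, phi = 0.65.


Ast = rho * Ag = 0.012 * 104559 = 1254.708 mm2
phi*Pn = 0.65 * 0.80 * (0.85 * 30 * (104559 - 1254.708) + 500 * 1254.708) / 1000
= 1696.04 kN

1696.04


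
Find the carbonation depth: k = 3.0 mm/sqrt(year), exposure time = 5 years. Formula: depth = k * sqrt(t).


depth = k * sqrt(t)
= 3.0 * sqrt(5)
= 6.71 mm

6.71


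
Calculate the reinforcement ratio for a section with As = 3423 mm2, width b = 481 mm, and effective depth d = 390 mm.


rho = As / (b * d)
= 3423 / (481 * 390)
= 0.0182

0.0182


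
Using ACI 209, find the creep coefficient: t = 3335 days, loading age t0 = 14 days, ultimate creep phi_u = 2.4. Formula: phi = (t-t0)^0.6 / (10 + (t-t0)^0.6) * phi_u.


dt = 3335 - 14 = 3321
phi = 3321^0.6 / (10 + 3321^0.6) * 2.4
= 2.228

2.228


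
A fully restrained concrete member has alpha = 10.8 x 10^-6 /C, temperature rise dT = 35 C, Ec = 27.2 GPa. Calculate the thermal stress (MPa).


sigma = alpha * dT * Ec
= 10.8e-6 * 35 * 27.2 * 1000
= 10.282 MPa

10.282


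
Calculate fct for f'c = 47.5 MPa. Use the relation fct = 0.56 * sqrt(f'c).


fct = 0.56 * sqrt(47.5)
= 0.56 * 6.892
= 3.86 MPa

3.86


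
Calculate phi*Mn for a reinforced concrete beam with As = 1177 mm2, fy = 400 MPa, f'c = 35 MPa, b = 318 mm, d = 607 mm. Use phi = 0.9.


a = As * fy / (0.85 * f'c * b)
= 1177 * 400 / (0.85 * 35 * 318)
= 49.7648 mm
Mn = As * fy * (d - a/2) / 10^6
= 274.061 kN-m
phi*Mn = 0.9 * 274.061 = 246.65 kN-m

246.65


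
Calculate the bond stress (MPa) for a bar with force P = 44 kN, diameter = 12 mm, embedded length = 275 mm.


u = P / (pi * db * ld)
= 44 * 1000 / (pi * 12 * 275)
= 4.244 MPa

4.244


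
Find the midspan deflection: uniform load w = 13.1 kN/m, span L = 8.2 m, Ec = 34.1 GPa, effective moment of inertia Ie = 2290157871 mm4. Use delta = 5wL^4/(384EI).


Convert: L = 8.2 m = 8200 mm, Ec = 34.1 GPa = 34100 MPa
delta = 5 * 13.1 * 8200^4 / (384 * 34100 * 2290157871)
= 9.88 mm

9.88


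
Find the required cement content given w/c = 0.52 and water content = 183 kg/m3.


Cement = water / (w/c)
= 183 / 0.52
= 351.9 kg/m3

351.9


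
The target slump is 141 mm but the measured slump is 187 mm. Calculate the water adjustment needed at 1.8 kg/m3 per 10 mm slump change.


Difference = 141 - 187 = -46 mm
Water adjustment = -46 * 1.8 / 10 = -8.3 kg/m3

-8.3


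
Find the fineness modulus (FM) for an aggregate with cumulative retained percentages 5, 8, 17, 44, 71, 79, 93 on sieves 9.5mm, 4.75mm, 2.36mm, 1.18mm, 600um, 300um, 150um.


FM = sum(cumulative % retained) / 100
= 317 / 100
= 3.17

3.17


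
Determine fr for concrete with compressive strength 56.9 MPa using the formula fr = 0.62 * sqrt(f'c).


fr = 0.62 * sqrt(56.9)
= 4.677 MPa

4.677


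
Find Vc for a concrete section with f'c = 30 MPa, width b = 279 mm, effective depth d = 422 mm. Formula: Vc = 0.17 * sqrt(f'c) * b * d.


Vc = 0.17 * sqrt(30) * 279 * 422 / 1000
= 109.63 kN

109.63


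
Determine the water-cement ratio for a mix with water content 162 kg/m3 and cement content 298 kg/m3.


w/c = water / cement
w/c = 162 / 298 = 0.544

0.544


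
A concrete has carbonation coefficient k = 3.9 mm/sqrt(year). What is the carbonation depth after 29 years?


depth = k * sqrt(t)
= 3.9 * sqrt(29)
= 21.0 mm

21.0


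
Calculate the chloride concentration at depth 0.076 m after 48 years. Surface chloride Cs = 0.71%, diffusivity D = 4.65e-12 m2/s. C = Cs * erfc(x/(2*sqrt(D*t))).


t_seconds = 48 * 365.25 * 24 * 3600 = 1514764800.0 s
arg = 0.076 / (2 * sqrt(4.65e-12 * 1514764800.0))
= 0.4528
erfc(0.4528) = 0.522
C = 0.71 * 0.522 = 0.3706%

0.3706


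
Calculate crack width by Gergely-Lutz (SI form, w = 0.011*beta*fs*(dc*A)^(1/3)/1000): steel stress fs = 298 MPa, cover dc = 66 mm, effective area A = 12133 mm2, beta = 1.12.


w = 0.011 * beta * fs * (dc * A)^(1/3) / 1000
= 0.011 * 1.12 * 298 * (66 * 12133)^(1/3) / 1000
= 0.341 mm

0.341


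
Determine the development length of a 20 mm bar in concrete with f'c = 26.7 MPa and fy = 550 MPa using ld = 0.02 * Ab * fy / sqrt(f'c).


Ab = pi * 20^2 / 4 = 314.159 mm2
ld = 0.02 * 314.159 * 550 / sqrt(26.7)
= 668.8 mm

668.8


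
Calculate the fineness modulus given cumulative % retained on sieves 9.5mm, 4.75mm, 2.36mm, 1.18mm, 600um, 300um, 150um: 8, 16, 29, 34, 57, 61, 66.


FM = sum(cumulative % retained) / 100
= 271 / 100
= 2.71

2.71


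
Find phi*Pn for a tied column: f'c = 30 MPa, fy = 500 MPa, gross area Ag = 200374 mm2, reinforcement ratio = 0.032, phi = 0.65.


Ast = rho * Ag = 0.032 * 200374 = 6411.968 mm2
phi*Pn = 0.65 * 0.80 * (0.85 * 30 * (200374 - 6411.968) + 500 * 6411.968) / 1000
= 4239.05 kN

4239.05


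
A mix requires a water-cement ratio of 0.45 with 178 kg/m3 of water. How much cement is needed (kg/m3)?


Cement = water / (w/c)
= 178 / 0.45
= 395.6 kg/m3

395.6


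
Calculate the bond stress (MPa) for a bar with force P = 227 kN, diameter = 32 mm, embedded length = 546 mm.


u = P / (pi * db * ld)
= 227 * 1000 / (pi * 32 * 546)
= 4.136 MPa

4.136


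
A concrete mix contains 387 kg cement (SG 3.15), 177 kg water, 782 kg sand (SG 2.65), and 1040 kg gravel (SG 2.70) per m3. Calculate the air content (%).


Vol cement = 387 / (3.15 * 1000) = 0.122857 m3
Vol water = 177 / 1000 = 0.177 m3
Vol sand = 782 / (2.65 * 1000) = 0.295094 m3
Vol gravel = 1040 / (2.70 * 1000) = 0.385185 m3
Total solid + water volume = 0.980137 m3
Air = (1 - 0.980137) * 100 = 1.99%

1.99


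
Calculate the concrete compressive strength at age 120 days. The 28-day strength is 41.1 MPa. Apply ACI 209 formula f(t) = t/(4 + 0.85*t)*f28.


f(120) = 120 / (4 + 0.85 * 120) * 41.1
= 120 / 106.0 * 41.1
= 46.53 MPa

46.53


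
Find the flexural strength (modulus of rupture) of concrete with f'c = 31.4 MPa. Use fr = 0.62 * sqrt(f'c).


fr = 0.62 * sqrt(31.4)
= 3.474 MPa

3.474


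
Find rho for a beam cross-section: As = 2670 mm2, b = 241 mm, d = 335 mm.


rho = As / (b * d)
= 2670 / (241 * 335)
= 0.0331

0.0331


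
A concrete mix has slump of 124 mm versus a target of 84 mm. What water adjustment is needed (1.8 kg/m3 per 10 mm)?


Difference = 84 - 124 = -40 mm
Water adjustment = -40 * 1.8 / 10 = -7.2 kg/m3

-7.2


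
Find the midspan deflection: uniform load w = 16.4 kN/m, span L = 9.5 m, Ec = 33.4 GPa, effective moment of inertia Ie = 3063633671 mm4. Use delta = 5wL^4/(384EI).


Convert: L = 9.5 m = 9500 mm, Ec = 33.4 GPa = 33400 MPa
delta = 5 * 16.4 * 9500^4 / (384 * 33400 * 3063633671)
= 17.0 mm

17.0


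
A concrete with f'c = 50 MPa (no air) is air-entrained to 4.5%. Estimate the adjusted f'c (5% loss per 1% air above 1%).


Strength loss = (4.5 - 1) * 5 = 17.5%
f'c = 50 * (1 - 17.5/100)
= 41.25 MPa

41.25


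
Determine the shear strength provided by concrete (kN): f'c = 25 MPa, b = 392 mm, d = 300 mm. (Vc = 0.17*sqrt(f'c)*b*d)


Vc = 0.17 * sqrt(25) * 392 * 300 / 1000
= 99.96 kN

99.96


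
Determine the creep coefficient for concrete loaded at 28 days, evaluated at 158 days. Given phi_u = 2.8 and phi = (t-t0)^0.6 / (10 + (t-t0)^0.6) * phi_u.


dt = 158 - 28 = 130
phi = 130^0.6 / (10 + 130^0.6) * 2.8
= 1.819

1.819


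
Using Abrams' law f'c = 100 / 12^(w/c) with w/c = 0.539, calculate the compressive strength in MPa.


f'c = 100 / 12^0.539
= 100 / 3.817
= 26.2 MPa

26.2


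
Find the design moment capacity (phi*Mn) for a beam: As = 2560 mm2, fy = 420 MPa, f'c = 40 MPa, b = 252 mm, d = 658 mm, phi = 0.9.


a = As * fy / (0.85 * f'c * b)
= 2560 * 420 / (0.85 * 40 * 252)
= 125.4902 mm
Mn = As * fy * (d - a/2) / 10^6
= 640.0181 kN-m
phi*Mn = 0.9 * 640.0181 = 576.02 kN-m

576.02


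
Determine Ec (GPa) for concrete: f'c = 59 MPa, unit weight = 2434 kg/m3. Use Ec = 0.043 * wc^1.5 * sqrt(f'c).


Ec = 0.043 * 2434^1.5 * sqrt(59) / 1000
= 39.66 GPa

39.66


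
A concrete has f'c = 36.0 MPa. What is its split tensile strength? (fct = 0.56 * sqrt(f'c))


fct = 0.56 * sqrt(36.0)
= 0.56 * 6.0
= 3.36 MPa

3.36


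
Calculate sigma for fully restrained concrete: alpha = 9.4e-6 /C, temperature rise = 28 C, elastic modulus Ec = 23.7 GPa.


sigma = alpha * dT * Ec
= 9.4e-6 * 28 * 23.7 * 1000
= 6.238 MPa

6.238


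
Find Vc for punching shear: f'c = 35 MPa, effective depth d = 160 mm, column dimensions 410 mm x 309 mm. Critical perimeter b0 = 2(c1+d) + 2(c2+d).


b0 = 2*(410 + 160) + 2*(309 + 160) = 2078 mm
Vc = 0.33 * sqrt(35) * 2078 * 160 / 1000
= 649.1 kN

649.1


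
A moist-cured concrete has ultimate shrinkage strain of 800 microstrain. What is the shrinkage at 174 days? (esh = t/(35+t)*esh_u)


esh(174) = 174 / (35 + 174) * 800
= 174 / 209 * 800
= 666.0 microstrain

666.0
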